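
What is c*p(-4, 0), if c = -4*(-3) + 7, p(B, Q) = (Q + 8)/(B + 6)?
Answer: 76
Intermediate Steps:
p(B, Q) = (8 + Q)/(6 + B)
c = 19 (c = 12 + 7 = 19)
c*p(-4, 0) = 19*((8 + 0)/(6 - 4)) = 19*(8/2) = 19*((½)*8) = 19*4 = 76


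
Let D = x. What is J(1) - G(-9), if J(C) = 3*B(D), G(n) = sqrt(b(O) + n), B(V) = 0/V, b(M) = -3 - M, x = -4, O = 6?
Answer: -3*I*sqrt(2) ≈ -4.2426*I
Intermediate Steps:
D = -4
B(V) = 0
G(n) = sqrt(-9 + n) (G(n) = sqrt((-3 - 1*6) + n) = sqrt((-3 - 6) + n) = sqrt(-9 + n))
J(C) = 0 (J(C) = 3*0 = 0)
J(1) - G(-9) = 0 - sqrt(-9 - 9) = 0 - sqrt(-18) = 0 - 3*I*sqrt(2) = -3*I*sqrt(2)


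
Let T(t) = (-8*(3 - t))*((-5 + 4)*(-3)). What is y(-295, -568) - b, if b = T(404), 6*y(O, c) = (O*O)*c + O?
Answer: -49488239/6 ≈ -8.2480e+6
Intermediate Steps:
T(t) = -72 + 24*t (T(t) = (-24 + 8*t)*(-1*(-3)) = (-24 + 8*t)*3 = -72 + 24*t)
y(O, c) = O/6 + c*O**2/6 (y(O, c) = ((O*O)*c + O)/6 = (O**2*c + O)/6 = (c*O**2 + O)/6 = (O + c*O**2)/6 = O/6 + c*O**2/6)
b = 9624 (b = -72 + 24*404 = -72 + 9696 = 9624)
y(-295, -568) - b = (1/6)*(-295)*(1 - 295*(-568)) - 1*9624 = (1/6)*(-295)*(1 + 167560) - 9624 = (1/6)*(-295)*167561 - 9624 = -49430495/6 - 9624 = -49488239/6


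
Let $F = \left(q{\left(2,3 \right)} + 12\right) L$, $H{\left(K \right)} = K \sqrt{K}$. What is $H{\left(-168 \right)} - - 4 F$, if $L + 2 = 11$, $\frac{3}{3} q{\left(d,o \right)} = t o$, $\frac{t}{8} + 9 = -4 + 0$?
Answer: $-10800 - 336 i \sqrt{42} \approx -10800.0 - 2177.5 i$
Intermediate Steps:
$t = -104$ ($t = -72 + 8 \left(-4 + 0\right) = -72 + 8 \left(-4\right) = -72 - 32 = -104$)
$H{\left(K \right)} = K^{\frac{3}{2}}$
$q{\left(d,o \right)} = - 104 o$
$L = 9$ ($L = -2 + 11 = 9$)
$F = -2700$ ($F = \left(\left(-104\right) 3 + 12\right) 9 = \left(-312 + 12\right) 9 = \left(-300\right) 9 = -2700$)
$H{\left(-168 \right)} - - 4 F = \left(-168\right)^{\frac{3}{2}} - \left(-4\right) \left(-2700\right) = - 336 i \sqrt{42} - 10800 = -10800 - 336 i \sqrt{42}$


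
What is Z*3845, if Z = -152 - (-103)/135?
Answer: -15700673/27 ≈ -5.8151e+5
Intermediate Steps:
Z = -20417/135 (Z = -152 - (-103)/135 = -152 - 1*(-103/135) = -152 + 103/135 = -20417/135 ≈ -151.24)
Z*3845 = -20417/135*3845 = -15700673/27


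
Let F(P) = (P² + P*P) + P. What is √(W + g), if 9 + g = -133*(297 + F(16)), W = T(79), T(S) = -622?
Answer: 2*I*√27589 ≈ 332.2*I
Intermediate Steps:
F(P) = P + 2*P² (F(P) = (P² + P²) + P = 2*P² + P = P + 2*P²)
W = -622
g = -109734 (g = -9 - 133*(297 + 16*(1 + 2*16)) = -9 - 133*(297 + 16*(1 + 32)) = -9 - 133*(297 + 16*33) = -9 - 133*(297 + 528) = -9 - 133*825 = -9 - 109725 = -109734)
√(W + g) = √(-622 - 109734) = √(-110356) = 2*I*√27589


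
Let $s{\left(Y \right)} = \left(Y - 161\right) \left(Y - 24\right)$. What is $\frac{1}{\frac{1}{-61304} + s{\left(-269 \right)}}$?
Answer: $\frac{61304}{7723690959} \approx 7.9371 \cdot 10^{-6}$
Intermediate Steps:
$s{\left(Y \right)} = \left(-161 + Y\right) \left(-24 + Y\right)$
$\frac{1}{\frac{1}{-61304} + s{\left(-269 \right)}} = \frac{1}{\frac{1}{-61304} + \left(3864 + \left(-269\right)^{2} - -49765\right)} = \frac{1}{- \frac{1}{61304} + \left(3864 + 72361 + 49765\right)} = \frac{1}{- \frac{1}{61304} + 125990} = \frac{1}{\frac{7723690959}{61304}} = \frac{61304}{7723690959}$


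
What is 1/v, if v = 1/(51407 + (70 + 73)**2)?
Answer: 71856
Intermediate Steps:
v = 1/71856 (v = 1/(51407 + 143**2) = 1/(51407 + 20449) = 1/71856 ≈ 1.3917e-5)
1/v = 1/(1/71856) = 71856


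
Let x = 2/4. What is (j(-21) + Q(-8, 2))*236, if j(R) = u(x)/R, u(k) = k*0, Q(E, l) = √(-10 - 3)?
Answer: 236*I*√13 ≈ 850.91*I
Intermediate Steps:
x = ½ (x = 2*(¼) = ½ ≈ 0.50000)
Q(E, l) = I*√13 (Q(E, l) = √(-13) = I*√13)
u(k) = 0
j(R) = 0 (j(R) = 0/R = 0)
(j(-21) + Q(-8, 2))*236 = (0 + I*√13)*236 = (I*√13)*236 = 236*I*√13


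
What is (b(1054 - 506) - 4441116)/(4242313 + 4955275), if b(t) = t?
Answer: -1110142/2299397 ≈ -0.48280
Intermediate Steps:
(b(1054 - 506) - 4441116)/(4242313 + 4955275) = ((1054 - 506) - 4441116)/(4242313 + 4955275) = (548 - 4441116)/9197588 = -4440568*1/9197588 = -1110142/2299397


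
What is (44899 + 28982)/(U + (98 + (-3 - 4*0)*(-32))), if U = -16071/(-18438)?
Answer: 151357542/399227 ≈ 379.13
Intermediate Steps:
U = 5357/6146 (U = -16071*(-1/18438) = 5357/6146 ≈ 0.87162)
(44899 + 28982)/(U + (98 + (-3 - 4*0)*(-32))) = (44899 + 28982)/(5357/6146 + (98 + (-3 - 4*0)*(-32))) = 73881/(5357/6146 + (98 + (-3 + 0)*(-32))) = 73881/(5357/6146 + (98 - 3*(-32))) = 73881/(5357/6146 + (98 + 96)) = 73881/(5357/6146 + 194) = 73881/(1197681/6146) = 73881*(6146/1197681) = 151357542/399227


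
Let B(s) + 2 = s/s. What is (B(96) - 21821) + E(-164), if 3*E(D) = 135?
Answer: -21777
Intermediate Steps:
E(D) = 45 (E(D) = (⅓)*135 = 45)
B(s) = -1 (B(s) = -2 + s/s = -2 + 1 = -1)
(B(96) - 21821) + E(-164) = (-1 - 21821) + 45 = -21822 + 45 = -21777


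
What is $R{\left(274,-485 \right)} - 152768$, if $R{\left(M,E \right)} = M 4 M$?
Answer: $147536$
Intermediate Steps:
$R{\left(M,E \right)} = 4 M^{2}$ ($R{\left(M,E \right)} = 4 M M = 4 M^{2}$)
$R{\left(274,-485 \right)} - 152768 = 4 \cdot 274^{2} - 152768 = 4 \cdot 75076 - 152768 = 300304 - 152768 = 147536$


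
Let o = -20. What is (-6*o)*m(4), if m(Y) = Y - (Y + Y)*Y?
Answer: -3360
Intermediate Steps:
m(Y) = Y - 2*Y² (m(Y) = Y - 2*Y*Y = Y - 2*Y²)
(-6*o)*m(4) = (-6*(-20))*(4*(1 - 2*4)) = 120*(4*(1 - 8)) = 120*(4*(-7)) = 120*(-28) = -3360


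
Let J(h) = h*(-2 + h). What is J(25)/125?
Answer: 23/5 ≈ 4.6000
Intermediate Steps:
J(25)/125 = (25*(-2 + 25))/125 = (25*23)*(1/125) = 575*(1/125) = 23/5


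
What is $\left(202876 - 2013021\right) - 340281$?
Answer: $-2150426$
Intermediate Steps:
$\left(202876 - 2013021\right) - 340281 = -1810145 - 340281 = -2150426$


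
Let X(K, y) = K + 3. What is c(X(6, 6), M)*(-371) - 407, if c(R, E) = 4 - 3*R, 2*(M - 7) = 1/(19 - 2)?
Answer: 8126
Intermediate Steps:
X(K, y) = 3 + K
M = 239/34 (M = 7 + 1/(2*(19 - 2)) = 7 + (½)/17 = 7 + (½)*(1/17) = 7 + 1/34 = 239/34 ≈ 7.0294)
c(X(6, 6), M)*(-371) - 407 = (4 - 3*(3 + 6))*(-371) - 407 = (4 - 3*9)*(-371) - 407 = (4 - 27)*(-371) - 407 = -23*(-371) - 407 = 8533 - 407 = 8126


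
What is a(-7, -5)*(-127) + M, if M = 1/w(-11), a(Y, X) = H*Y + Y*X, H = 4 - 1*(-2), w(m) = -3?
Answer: 2666/3 ≈ 888.67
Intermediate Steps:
H = 6 (H = 4 + 2 = 6)
a(Y, X) = 6*Y + X*Y (a(Y, X) = 6*Y + Y*X = 6*Y + X*Y)
M = -1/3 (M = 1/(-3) = -1/3 ≈ -0.33333)
a(-7, -5)*(-127) + M = -7*(6 - 5)*(-127) - 1/3 = -7*1*(-127) - 1/3 = -7*(-127) - 1/3 = 889 - 1/3 = 2666/3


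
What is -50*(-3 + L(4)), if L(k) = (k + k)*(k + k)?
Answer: -3050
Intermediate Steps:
L(k) = 4*k² (L(k) = (2*k)*(2*k) = 4*k²)
-50*(-3 + L(4)) = -50*(-3 + 4*4²) = -50*(-3 + 4*16) = -50*(-3 + 64) = -50*61 = -3050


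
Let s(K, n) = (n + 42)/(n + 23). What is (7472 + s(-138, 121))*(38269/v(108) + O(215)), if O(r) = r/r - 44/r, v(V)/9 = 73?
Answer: 4487564197921/10170360 ≈ 4.4124e+5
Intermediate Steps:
s(K, n) = (42 + n)/(23 + n)
v(V) = 657 (v(V) = 9*73 = 657)
O(r) = 1 - 44/r
(7472 + s(-138, 121))*(38269/v(108) + O(215)) = (7472 + (42 + 121)/(23 + 121))*(38269/657 + (-44 + 215)/215) = (7472 + 163/144)*(38269*(1/657) + (1/215)*171) = (7472 + (1/144)*163)*(38269/657 + 171/215) = (7472 + 163/144)*(8340182/141255) = (1076131/144)*(8340182/141255) = 4487564197921/10170360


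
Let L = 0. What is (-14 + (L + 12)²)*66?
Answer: 8580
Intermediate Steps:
(-14 + (L + 12)²)*66 = (-14 + (0 + 12)²)*66 = (-14 + 12²)*66 = (-14 + 144)*66 = 130*66 = 8580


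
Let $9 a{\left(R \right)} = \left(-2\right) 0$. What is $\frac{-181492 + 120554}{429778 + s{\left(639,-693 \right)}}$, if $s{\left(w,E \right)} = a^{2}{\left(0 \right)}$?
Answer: $- \frac{30469}{214889} \approx -0.14179$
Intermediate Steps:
$a{\left(R \right)} = 0$ ($a{\left(R \right)} = \frac{\left(-2\right) 0}{9} = \frac{1}{9} \cdot 0 = 0$)
$s{\left(w,E \right)} = 0$ ($s{\left(w,E \right)} = 0^{2} = 0$)
$\frac{-181492 + 120554}{429778 + s{\left(639,-693 \right)}} = \frac{-181492 + 120554}{429778 + 0} = - \frac{60938}{429778} = \left(-60938\right) \frac{1}{429778} = - \frac{30469}{214889}$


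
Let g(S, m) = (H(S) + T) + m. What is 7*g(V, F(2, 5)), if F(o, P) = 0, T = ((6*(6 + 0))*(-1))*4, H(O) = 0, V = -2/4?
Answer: -1008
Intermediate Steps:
V = -1/2 (V = -2*1/4 = -1/2 ≈ -0.50000)
T = -144 (T = ((6*6)*(-1))*4 = (36*(-1))*4 = -36*4 = -144)
g(S, m) = -144 + m (g(S, m) = (0 - 144) + m = -144 + m)
7*g(V, F(2, 5)) = 7*(-144 + 0) = 7*(-144) = -1008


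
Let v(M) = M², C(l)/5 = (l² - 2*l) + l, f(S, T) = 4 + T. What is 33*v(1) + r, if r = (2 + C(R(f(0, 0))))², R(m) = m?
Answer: 3877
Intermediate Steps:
C(l) = -5*l + 5*l² (C(l) = 5*((l² - 2*l) + l) = 5*(l² - l) = -5*l + 5*l²)
r = 3844 (r = (2 + 5*(4 + 0)*(-1 + (4 + 0)))² = (2 + 5*4*(-1 + 4))² = (2 + 5*4*3)² = (2 + 60)² = 62² = 3844)
33*v(1) + r = 33*1² + 3844 = 33*1 + 3844 = 33 + 3844 = 3877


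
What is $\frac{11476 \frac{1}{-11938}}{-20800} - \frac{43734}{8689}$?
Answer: $- \frac{2714876829659}{539392266400} \approx -5.0332$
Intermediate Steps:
$\frac{11476 \frac{1}{-11938}}{-20800} - \frac{43734}{8689} = 11476 \left(- \frac{1}{11938}\right) \left(- \frac{1}{20800}\right) - \frac{43734}{8689} = \left(- \frac{5738}{5969}\right) \left(- \frac{1}{20800}\right) - \frac{43734}{8689} = \frac{2869}{62077600} - \frac{43734}{8689} = - \frac{2714876829659}{539392266400}$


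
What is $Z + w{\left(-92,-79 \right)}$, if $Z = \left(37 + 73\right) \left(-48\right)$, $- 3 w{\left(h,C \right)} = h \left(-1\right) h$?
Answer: $- \frac{7376}{3} \approx -2458.7$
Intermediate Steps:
$w{\left(h,C \right)} = \frac{h^{2}}{3}$ ($w{\left(h,C \right)} = - \frac{h \left(-1\right) h}{3} = - \frac{- h h}{3} = - \frac{\left(-1\right) h^{2}}{3} = \frac{h^{2}}{3}$)
$Z = -5280$ ($Z = 110 \left(-48\right) = -5280$)
$Z + w{\left(-92,-79 \right)} = -5280 + \frac{\left(-92\right)^{2}}{3} = -5280 + \frac{1}{3} \cdot 8464 = -5280 + \frac{8464}{3} = - \frac{7376}{3}$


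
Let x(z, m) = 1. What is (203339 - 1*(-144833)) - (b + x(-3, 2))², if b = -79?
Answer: 342088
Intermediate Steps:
(203339 - 1*(-144833)) - (b + x(-3, 2))² = (203339 - 1*(-144833)) - (-79 + 1)² = (203339 + 144833) - 1*(-78)² = 348172 - 1*6084 = 348172 - 6084 = 342088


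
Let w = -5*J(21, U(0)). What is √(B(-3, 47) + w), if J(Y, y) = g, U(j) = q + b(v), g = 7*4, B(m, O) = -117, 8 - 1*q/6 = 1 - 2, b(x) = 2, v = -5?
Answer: I*√257 ≈ 16.031*I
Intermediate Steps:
q = 54 (q = 48 - 6*(1 - 2) = 48 - 6*(-1) = 48 + 6 = 54)
g = 28
U(j) = 56 (U(j) = 54 + 2 = 56)
J(Y, y) = 28
w = -140 (w = -5*28 = -140)
√(B(-3, 47) + w) = √(-117 - 140) = √(-257) = I*√257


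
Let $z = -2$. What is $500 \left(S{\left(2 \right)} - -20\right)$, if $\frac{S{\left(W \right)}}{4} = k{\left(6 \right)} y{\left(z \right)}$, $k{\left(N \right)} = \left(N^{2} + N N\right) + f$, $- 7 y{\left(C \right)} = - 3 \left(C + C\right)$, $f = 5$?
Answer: $-254000$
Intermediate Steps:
$y{\left(C \right)} = \frac{6 C}{7}$ ($y{\left(C \right)} = - \frac{\left(-3\right) \left(C + C\right)}{7} = - \frac{\left(-3\right) 2 C}{7} = - \frac{\left(-6\right) C}{7} = \frac{6 C}{7}$)
$k{\left(N \right)} = 5 + 2 N^{2}$ ($k{\left(N \right)} = \left(N^{2} + N N\right) + 5 = \left(N^{2} + N^{2}\right) + 5 = 2 N^{2} + 5 = 5 + 2 N^{2}$)
$S{\left(W \right)} = -528$ ($S{\left(W \right)} = 4 \left(5 + 2 \cdot 6^{2}\right) \frac{6}{7} \left(-2\right) = 4 \left(5 + 2 \cdot 36\right) \left(- \frac{12}{7}\right) = 4 \left(5 + 72\right) \left(- \frac{12}{7}\right) = 4 \cdot 77 \left(- \frac{12}{7}\right) = 4 \left(-132\right) = -528$)
$500 \left(S{\left(2 \right)} - -20\right) = 500 \left(-528 - -20\right) = 500 \left(-528 + 20\right) = 500 \left(-508\right) = -254000$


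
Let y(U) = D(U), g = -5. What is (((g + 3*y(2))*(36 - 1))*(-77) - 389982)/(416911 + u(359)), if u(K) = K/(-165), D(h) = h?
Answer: -64791705/68789956 ≈ -0.94188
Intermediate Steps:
y(U) = U
u(K) = -K/165 (u(K) = K*(-1/165) = -K/165)
(((g + 3*y(2))*(36 - 1))*(-77) - 389982)/(416911 + u(359)) = (((-5 + 3*2)*(36 - 1))*(-77) - 389982)/(416911 - 1/165*359) = (((-5 + 6)*35)*(-77) - 389982)/(416911 - 359/165) = ((1*35)*(-77) - 389982)/(68789956/165) = (35*(-77) - 389982)*(165/68789956) = (-2695 - 389982)*(165/68789956) = -392677*165/68789956 = -64791705/68789956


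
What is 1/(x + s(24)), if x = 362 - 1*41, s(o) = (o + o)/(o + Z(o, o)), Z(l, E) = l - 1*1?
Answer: 47/15135 ≈ 0.0031054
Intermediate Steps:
Z(l, E) = -1 + l (Z(l, E) = l - 1 = -1 + l)
s(o) = 2*o/(-1 + 2*o) (s(o) = (o + o)/(o + (-1 + o)) = (2*o)/(-1 + 2*o) = 2*o/(-1 + 2*o))
x = 321 (x = 362 - 41 = 321)
1/(x + s(24)) = 1/(321 + 2*24/(-1 + 2*24)) = 1/(321 + 2*24/(-1 + 48)) = 1/(321 + 2*24/47) = 1/(321 + 2*24*(1/47)) = 1/(321 + 48/47) = 1/(15135/47) = 47/15135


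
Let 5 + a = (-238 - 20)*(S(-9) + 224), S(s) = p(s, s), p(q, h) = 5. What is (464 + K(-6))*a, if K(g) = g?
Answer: -27061846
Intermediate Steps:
S(s) = 5
a = -59087 (a = -5 + (-238 - 20)*(5 + 224) = -5 - 258*229 = -5 - 59082 = -59087)
(464 + K(-6))*a = (464 - 6)*(-59087) = 458*(-59087) = -27061846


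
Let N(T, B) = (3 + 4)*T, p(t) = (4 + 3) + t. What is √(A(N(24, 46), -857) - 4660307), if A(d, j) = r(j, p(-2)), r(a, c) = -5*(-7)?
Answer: 12*I*√32363 ≈ 2158.8*I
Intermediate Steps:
p(t) = 7 + t
N(T, B) = 7*T
r(a, c) = 35
A(d, j) = 35
√(A(N(24, 46), -857) - 4660307) = √(35 - 4660307) = √(-4660272) = 12*I*√32363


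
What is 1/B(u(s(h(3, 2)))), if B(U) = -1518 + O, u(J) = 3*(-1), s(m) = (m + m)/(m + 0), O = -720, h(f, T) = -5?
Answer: -1/2238 ≈ -0.00044683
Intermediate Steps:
s(m) = 2 (s(m) = (2*m)/m = 2)
u(J) = -3
B(U) = -2238 (B(U) = -1518 - 720 = -2238)
1/B(u(s(h(3, 2)))) = 1/(-2238) = -1/2238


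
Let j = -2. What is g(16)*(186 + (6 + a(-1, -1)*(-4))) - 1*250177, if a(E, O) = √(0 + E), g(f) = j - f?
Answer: -253633 + 72*I ≈ -2.5363e+5 + 72.0*I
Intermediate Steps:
g(f) = -2 - f
a(E, O) = √E
g(16)*(186 + (6 + a(-1, -1)*(-4))) - 1*250177 = (-2 - 1*16)*(186 + (6 + √(-1)*(-4))) - 1*250177 = (-2 - 16)*(186 + (6 + I*(-4))) - 250177 = -18*(186 + (6 - 4*I)) - 250177 = -18*(192 - 4*I) - 250177 = (-3456 + 72*I) - 250177 = -253633 + 72*I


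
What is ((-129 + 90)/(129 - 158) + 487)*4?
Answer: 56648/29 ≈ 1953.4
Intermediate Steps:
((-129 + 90)/(129 - 158) + 487)*4 = (-39/(-29) + 487)*4 = (-39*(-1/29) + 487)*4 = (39/29 + 487)*4 = (14162/29)*4 = 56648/29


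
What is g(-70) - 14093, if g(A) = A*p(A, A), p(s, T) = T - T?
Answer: -14093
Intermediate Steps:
p(s, T) = 0
g(A) = 0 (g(A) = A*0 = 0)
g(-70) - 14093 = 0 - 14093 = -14093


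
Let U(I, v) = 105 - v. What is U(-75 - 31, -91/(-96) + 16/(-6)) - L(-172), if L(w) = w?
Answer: 8919/32 ≈ 278.72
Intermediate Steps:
U(-75 - 31, -91/(-96) + 16/(-6)) - L(-172) = (105 - (-91/(-96) + 16/(-6))) - 1*(-172) = (105 - (-91*(-1/96) + 16*(-⅙))) + 172 = (105 - (91/96 - 8/3)) + 172 = (105 - 1*(-55/32)) + 172 = (105 + 55/32) + 172 = 3415/32 + 172 = 8919/32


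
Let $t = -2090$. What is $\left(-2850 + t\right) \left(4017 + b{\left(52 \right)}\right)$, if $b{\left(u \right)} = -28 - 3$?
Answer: $-19690840$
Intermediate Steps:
$b{\left(u \right)} = -31$ ($b{\left(u \right)} = -28 - 3 = -31$)
$\left(-2850 + t\right) \left(4017 + b{\left(52 \right)}\right) = \left(-2850 - 2090\right) \left(4017 - 31\right) = \left(-4940\right) 3986 = -19690840$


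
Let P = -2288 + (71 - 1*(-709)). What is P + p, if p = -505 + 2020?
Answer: 7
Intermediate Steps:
P = -1508 (P = -2288 + (71 + 709) = -2288 + 780 = -1508)
p = 1515
P + p = -1508 + 1515 = 7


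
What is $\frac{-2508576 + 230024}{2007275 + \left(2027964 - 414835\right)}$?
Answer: $- \frac{569638}{905101} \approx -0.62936$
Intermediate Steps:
$\frac{-2508576 + 230024}{2007275 + \left(2027964 - 414835\right)} = - \frac{2278552}{2007275 + \left(2027964 - 414835\right)} = - \frac{2278552}{2007275 + 1613129} = - \frac{2278552}{3620404} = \left(-2278552\right) \frac{1}{3620404} = - \frac{569638}{905101}$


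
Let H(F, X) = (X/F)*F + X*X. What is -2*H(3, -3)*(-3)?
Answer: 36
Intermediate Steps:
H(F, X) = X + X²
-2*H(3, -3)*(-3) = -(-6)*(1 - 3)*(-3) = -(-6)*(-2)*(-3) = -2*6*(-3) = -12*(-3) = 36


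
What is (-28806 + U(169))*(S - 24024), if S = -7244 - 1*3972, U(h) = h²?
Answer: 8633800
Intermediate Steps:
S = -11216 (S = -7244 - 3972 = -11216)
(-28806 + U(169))*(S - 24024) = (-28806 + 169²)*(-11216 - 24024) = (-28806 + 28561)*(-35240) = -245*(-35240) = 8633800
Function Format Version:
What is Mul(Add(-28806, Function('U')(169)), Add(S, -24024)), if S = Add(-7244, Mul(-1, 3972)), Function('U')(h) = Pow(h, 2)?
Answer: 8633800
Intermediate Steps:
S = -11216 (S = Add(-7244, -3972) = -11216)
Mul(Add(-28806, Function('U')(169)), Add(S, -24024)) = Mul(Add(-28806, Pow(169, 2)), Add(-11216, -24024)) = Mul(Add(-28806, 28561), -35240) = Mul(-245, -35240) = 8633800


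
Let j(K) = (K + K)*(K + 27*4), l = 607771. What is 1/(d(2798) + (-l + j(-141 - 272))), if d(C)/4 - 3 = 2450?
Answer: -1/346029 ≈ -2.8899e-6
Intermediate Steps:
d(C) = 9812 (d(C) = 12 + 4*2450 = 12 + 9800 = 9812)
j(K) = 2*K*(108 + K) (j(K) = (2*K)*(K + 108) = (2*K)*(108 + K) = 2*K*(108 + K))
1/(d(2798) + (-l + j(-141 - 272))) = 1/(9812 + (-1*607771 + 2*(-141 - 272)*(108 + (-141 - 272)))) = 1/(9812 + (-607771 + 2*(-413)*(108 - 413))) = 1/(9812 + (-607771 + 2*(-413)*(-305))) = 1/(9812 + (-607771 + 251930)) = 1/(9812 - 355841) = 1/(-346029) = -1/346029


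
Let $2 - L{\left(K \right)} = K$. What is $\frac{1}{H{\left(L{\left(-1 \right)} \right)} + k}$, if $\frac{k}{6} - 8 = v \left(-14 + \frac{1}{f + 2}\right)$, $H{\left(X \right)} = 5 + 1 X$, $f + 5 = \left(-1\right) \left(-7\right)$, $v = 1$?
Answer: $- \frac{2}{53} \approx -0.037736$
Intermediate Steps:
$L{\left(K \right)} = 2 - K$
$f = 2$ ($f = -5 - -7 = -5 + 7 = 2$)
$H{\left(X \right)} = 5 + X$
$k = - \frac{69}{2}$ ($k = 48 + 6 \cdot 1 \left(-14 + \frac{1}{2 + 2}\right) = 48 + 6 \cdot 1 \left(-14 + \frac{1}{4}\right) = 48 + 6 \cdot 1 \left(- \frac{55}{4}\right) = 48 + 6 \left(- \frac{55}{4}\right) = 48 - \frac{165}{2} = - \frac{69}{2} \approx -34.5$)
$\frac{1}{H{\left(L{\left(-1 \right)} \right)} + k} = \frac{1}{\left(5 + \left(2 - -1\right)\right) - \frac{69}{2}} = \frac{1}{\left(5 + \left(2 + 1\right)\right) - \frac{69}{2}} = \frac{1}{\left(5 + 3\right) - \frac{69}{2}} = \frac{1}{8 - \frac{69}{2}} = \frac{1}{- \frac{53}{2}} = - \frac{2}{53}$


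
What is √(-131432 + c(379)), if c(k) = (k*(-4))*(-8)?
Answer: 6*I*√3314 ≈ 345.4*I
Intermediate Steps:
c(k) = 32*k (c(k) = -4*k*(-8) = 32*k)
√(-131432 + c(379)) = √(-131432 + 32*379) = √(-131432 + 12128) = √(-119304) = 6*I*√3314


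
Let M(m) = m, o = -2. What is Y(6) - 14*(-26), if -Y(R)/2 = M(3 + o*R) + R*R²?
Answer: -50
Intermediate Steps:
Y(R) = -6 - 2*R³ + 4*R (Y(R) = -2*((3 - 2*R) + R*R²) = -2*((3 - 2*R) + R³) = -2*(3 + R³ - 2*R) = -6 - 2*R³ + 4*R)
Y(6) - 14*(-26) = (-6 - 2*6³ + 4*6) - 14*(-26) = (-6 - 2*216 + 24) + 364 = (-6 - 432 + 24) + 364 = -414 + 364 = -50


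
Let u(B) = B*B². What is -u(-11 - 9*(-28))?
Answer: -13997521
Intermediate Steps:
u(B) = B³
-u(-11 - 9*(-28)) = -(-11 - 9*(-28))³ = -(-11 + 252)³ = -1*241³ = -1*13997521 = -13997521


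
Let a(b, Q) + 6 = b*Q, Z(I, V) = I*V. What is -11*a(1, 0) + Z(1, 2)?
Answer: 68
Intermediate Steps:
a(b, Q) = -6 + Q*b (a(b, Q) = -6 + b*Q = -6 + Q*b)
-11*a(1, 0) + Z(1, 2) = -11*(-6 + 0*1) + 1*2 = -11*(-6 + 0) + 2 = -11*(-6) + 2 = 66 + 2 = 68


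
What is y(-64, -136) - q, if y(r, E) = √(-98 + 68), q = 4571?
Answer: -4571 + I*√30 ≈ -4571.0 + 5.4772*I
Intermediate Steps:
y(r, E) = I*√30 (y(r, E) = √(-30) = I*√30)
y(-64, -136) - q = I*√30 - 1*4571 = I*√30 - 4571 = -4571 + I*√30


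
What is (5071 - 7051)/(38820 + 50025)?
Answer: -132/5923 ≈ -0.022286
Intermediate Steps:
(5071 - 7051)/(38820 + 50025) = -1980/88845 = -1980*1/88845 = -132/5923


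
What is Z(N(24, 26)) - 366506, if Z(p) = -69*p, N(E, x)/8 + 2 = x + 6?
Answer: -383066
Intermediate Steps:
N(E, x) = 32 + 8*x (N(E, x) = -16 + 8*(x + 6) = -16 + 8*(6 + x) = -16 + (48 + 8*x) = 32 + 8*x)
Z(N(24, 26)) - 366506 = -69*(32 + 8*26) - 366506 = -69*(32 + 208) - 366506 = -69*240 - 366506 = -16560 - 366506 = -383066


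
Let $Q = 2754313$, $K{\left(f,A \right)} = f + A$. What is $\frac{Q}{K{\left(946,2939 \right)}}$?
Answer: $\frac{2754313}{3885} \approx 708.96$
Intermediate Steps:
$K{\left(f,A \right)} = A + f$
$\frac{Q}{K{\left(946,2939 \right)}} = \frac{2754313}{2939 + 946} = \frac{2754313}{3885}$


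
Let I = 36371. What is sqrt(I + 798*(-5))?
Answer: sqrt(32381) ≈ 179.95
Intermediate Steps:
sqrt(I + 798*(-5)) = sqrt(36371 + 798*(-5)) = sqrt(36371 - 3990) = sqrt(32381)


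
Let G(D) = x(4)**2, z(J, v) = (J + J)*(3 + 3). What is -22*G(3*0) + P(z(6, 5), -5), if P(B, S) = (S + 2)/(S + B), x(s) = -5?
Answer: -36853/67 ≈ -550.04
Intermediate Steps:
z(J, v) = 12*J (z(J, v) = (2*J)*6 = 12*J)
P(B, S) = (2 + S)/(B + S)
G(D) = 25 (G(D) = (-5)**2 = 25)
-22*G(3*0) + P(z(6, 5), -5) = -22*25 + (2 - 5)/(12*6 - 5) = -550 - 3/(72 - 5) = -550 - 3/67 = -36853/67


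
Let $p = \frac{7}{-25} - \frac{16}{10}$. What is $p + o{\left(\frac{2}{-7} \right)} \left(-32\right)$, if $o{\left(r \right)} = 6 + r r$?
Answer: $- \frac{240703}{1225} \approx -196.49$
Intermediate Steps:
$p = - \frac{47}{25}$ ($p = 7 \left(- \frac{1}{25}\right) - \frac{8}{5} = - \frac{7}{25} - \frac{8}{5} = - \frac{47}{25} \approx -1.88$)
$o{\left(r \right)} = 6 + r^{2}$
$p + o{\left(\frac{2}{-7} \right)} \left(-32\right) = - \frac{47}{25} + \left(6 + \left(\frac{2}{-7}\right)^{2}\right) \left(-32\right) = - \frac{47}{25} + \left(6 + \left(2 \left(- \frac{1}{7}\right)\right)^{2}\right) \left(-32\right) = - \frac{47}{25} + \left(6 + \left(- \frac{2}{7}\right)^{2}\right) \left(-32\right) = - \frac{47}{25} + \left(6 + \frac{4}{49}\right) \left(-32\right) = - \frac{47}{25} + \frac{298}{49} \left(-32\right) = - \frac{47}{25} - \frac{9536}{49} = - \frac{240703}{1225}$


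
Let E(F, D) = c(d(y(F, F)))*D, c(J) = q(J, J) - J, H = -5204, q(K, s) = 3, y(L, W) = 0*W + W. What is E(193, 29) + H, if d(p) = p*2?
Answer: -16311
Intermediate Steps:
y(L, W) = W (y(L, W) = 0 + W = W)
d(p) = 2*p
c(J) = 3 - J
E(F, D) = D*(3 - 2*F) (E(F, D) = (3 - 2*F)*D = D*(3 - 2*F))
E(193, 29) + H = 29*(3 - 2*193) - 5204 = 29*(3 - 386) - 5204 = 29*(-383) - 5204 = -11107 - 5204 = -16311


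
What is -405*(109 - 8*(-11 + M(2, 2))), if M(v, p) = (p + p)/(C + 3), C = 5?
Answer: -78165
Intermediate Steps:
M(v, p) = p/4 (M(v, p) = (p + p)/(5 + 3) = (2*p)/8 = (2*p)*(⅛) = p/4)
-405*(109 - 8*(-11 + M(2, 2))) = -405*(109 - 8*(-11 + (¼)*2)) = -405*(109 - 8*(-11 + ½)) = -405*(109 - 8*(-21/2)) = -405*(109 + 84) = -405*193 = -78165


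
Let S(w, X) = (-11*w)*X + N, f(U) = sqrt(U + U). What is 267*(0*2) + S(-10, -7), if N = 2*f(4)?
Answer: -770 + 4*sqrt(2) ≈ -764.34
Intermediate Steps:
f(U) = sqrt(2)*sqrt(U) (f(U) = sqrt(2*U) = sqrt(2)*sqrt(U))
N = 4*sqrt(2) (N = 2*(sqrt(2)*sqrt(4)) = 2*(sqrt(2)*2) = 2*(2*sqrt(2)) = 4*sqrt(2) ≈ 5.6569)
S(w, X) = 4*sqrt(2) - 11*X*w (S(w, X) = (-11*w)*X + 4*sqrt(2) = -11*X*w + 4*sqrt(2) = 4*sqrt(2) - 11*X*w)
267*(0*2) + S(-10, -7) = 267*(0*2) + (4*sqrt(2) - 11*(-7)*(-10)) = 267*0 + (4*sqrt(2) - 770) = 0 + (-770 + 4*sqrt(2)) = -770 + 4*sqrt(2)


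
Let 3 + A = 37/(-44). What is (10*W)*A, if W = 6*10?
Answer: -25350/11 ≈ -2304.5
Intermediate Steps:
A = -169/44 (A = -3 + 37/(-44) = -3 + 37*(-1/44) = -3 - 37/44 = -169/44 ≈ -3.8409)
W = 60
(10*W)*A = (10*60)*(-169/44) = 600*(-169/44) = -25350/11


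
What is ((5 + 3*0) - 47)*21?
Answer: -882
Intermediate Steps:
((5 + 3*0) - 47)*21 = ((5 + 0) - 47)*21 = (5 - 47)*21 = -42*21 = -882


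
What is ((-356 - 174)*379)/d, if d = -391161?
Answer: 200870/391161 ≈ 0.51352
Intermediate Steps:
((-356 - 174)*379)/d = ((-356 - 174)*379)/(-391161) = -530*379*(-1/391161) = -200870*(-1/391161) = 200870/391161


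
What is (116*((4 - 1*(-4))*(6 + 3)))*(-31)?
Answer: -258912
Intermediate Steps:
(116*((4 - 1*(-4))*(6 + 3)))*(-31) = (116*((4 + 4)*9))*(-31) = (116*(8*9))*(-31) = (116*72)*(-31) = 8352*(-31) = -258912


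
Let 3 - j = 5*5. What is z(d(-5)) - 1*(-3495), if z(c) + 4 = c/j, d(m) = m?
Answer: 76807/22 ≈ 3491.2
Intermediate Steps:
j = -22 (j = 3 - 5*5 = 3 - 1*25 = 3 - 25 = -22)
z(c) = -4 - c/22 (z(c) = -4 + c/(-22) = -4 + c*(-1/22) = -4 - c/22)
z(d(-5)) - 1*(-3495) = (-4 - 1/22*(-5)) - 1*(-3495) = (-4 + 5/22) + 3495 = -83/22 + 3495 = 76807/22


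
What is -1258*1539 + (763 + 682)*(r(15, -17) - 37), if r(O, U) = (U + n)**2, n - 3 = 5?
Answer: -1872482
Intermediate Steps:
n = 8 (n = 3 + 5 = 8)
r(O, U) = (8 + U)**2 (r(O, U) = (U + 8)**2 = (8 + U)**2)
-1258*1539 + (763 + 682)*(r(15, -17) - 37) = -1258*1539 + (763 + 682)*((8 - 17)**2 - 37) = -1936062 + 1445*((-9)**2 - 37) = -1936062 + 1445*(81 - 37) = -1936062 + 1445*44 = -1936062 + 63580 = -1872482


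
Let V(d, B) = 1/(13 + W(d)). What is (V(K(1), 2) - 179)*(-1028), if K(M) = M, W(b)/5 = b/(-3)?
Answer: 3126662/17 ≈ 1.8392e+5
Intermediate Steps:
W(b) = -5*b/3 (W(b) = 5*(b/(-3)) = 5*(b*(-⅓)) = 5*(-b/3) = -5*b/3)
V(d, B) = 1/(13 - 5*d/3)
(V(K(1), 2) - 179)*(-1028) = (-3/(-39 + 5*1) - 179)*(-1028) = (-3/(-39 + 5) - 179)*(-1028) = (-3/(-34) - 179)*(-1028) = (-3*(-1/34) - 179)*(-1028) = (3/34 - 179)*(-1028) = -6083/34*(-1028) = 3126662/17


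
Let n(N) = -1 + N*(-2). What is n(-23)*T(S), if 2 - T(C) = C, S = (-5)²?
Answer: -1035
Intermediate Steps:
S = 25
T(C) = 2 - C
n(N) = -1 - 2*N
n(-23)*T(S) = (-1 - 2*(-23))*(2 - 1*25) = (-1 + 46)*(2 - 25) = 45*(-23) = -1035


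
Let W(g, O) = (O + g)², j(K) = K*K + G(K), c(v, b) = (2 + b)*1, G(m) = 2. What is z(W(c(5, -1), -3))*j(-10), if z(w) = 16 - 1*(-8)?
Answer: 2448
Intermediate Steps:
c(v, b) = 2 + b
j(K) = 2 + K² (j(K) = K*K + 2 = K² + 2 = 2 + K²)
z(w) = 24 (z(w) = 16 + 8 = 24)
z(W(c(5, -1), -3))*j(-10) = 24*(2 + (-10)²) = 24*(2 + 100) = 24*102 = 2448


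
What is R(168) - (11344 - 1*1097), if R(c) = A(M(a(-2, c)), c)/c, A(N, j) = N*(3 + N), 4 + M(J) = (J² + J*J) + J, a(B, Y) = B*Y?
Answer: 12706889791/42 ≈ 3.0254e+8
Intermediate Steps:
M(J) = -4 + J + 2*J² (M(J) = -4 + ((J² + J*J) + J) = -4 + ((J² + J²) + J) = -4 + (2*J² + J) = -4 + (J + 2*J²) = -4 + J + 2*J²)
R(c) = (-1 - 2*c + 8*c²)*(-4 - 2*c + 8*c²)/c (R(c) = ((-4 - 2*c + 2*(-2*c)²)*(3 + (-4 - 2*c + 2*(-2*c)²)))/c = ((-4 - 2*c + 2*(4*c²))*(3 + (-4 - 2*c + 2*(4*c²))))/c = ((-4 - 2*c + 8*c²)*(3 + (-4 - 2*c + 8*c²)))/c = ((-4 - 2*c + 8*c²)*(-1 - 2*c + 8*c²))/c = ((-1 - 2*c + 8*c²)*(-4 - 2*c + 8*c²))/c = (-1 - 2*c + 8*c²)*(-4 - 2*c + 8*c²)/c)
R(168) - (11344 - 1*1097) = (10 - 36*168 - 32*168² + 4/168 + 64*168³) - (11344 - 1*1097) = (10 - 6048 - 32*28224 + 4*(1/168) + 64*4741632) - (11344 - 1097) = (10 - 6048 - 903168 + 1/42 + 303464448) - 1*10247 = 12707320165/42 - 10247 = 12706889791/42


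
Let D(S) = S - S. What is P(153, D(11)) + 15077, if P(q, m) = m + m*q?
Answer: 15077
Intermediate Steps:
D(S) = 0
P(153, D(11)) + 15077 = 0*(1 + 153) + 15077 = 0*154 + 15077 = 0 + 15077 = 15077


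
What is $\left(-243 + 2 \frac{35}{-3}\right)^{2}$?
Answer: $\frac{638401}{9} \approx 70934.0$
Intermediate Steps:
$\left(-243 + 2 \frac{35}{-3}\right)^{2} = \left(-243 + 2 \cdot 35 \left(- \frac{1}{3}\right)\right)^{2} = \left(-243 + 2 \left(- \frac{35}{3}\right)\right)^{2} = \left(-243 - \frac{70}{3}\right)^{2} = \left(- \frac{799}{3}\right)^{2} = \frac{638401}{9}$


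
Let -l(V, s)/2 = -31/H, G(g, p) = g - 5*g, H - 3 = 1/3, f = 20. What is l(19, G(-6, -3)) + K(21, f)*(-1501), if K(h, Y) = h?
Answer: -157512/5 ≈ -31502.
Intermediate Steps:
H = 10/3 (H = 3 + 1/3 = 3 + 1*(⅓) = 3 + ⅓ = 10/3 ≈ 3.3333)
G(g, p) = -4*g
l(V, s) = 93/5 (l(V, s) = -(-62)/10/3 = -(-62)*3/10 = -2*(-93/10) = 93/5)
l(19, G(-6, -3)) + K(21, f)*(-1501) = 93/5 + 21*(-1501) = 93/5 - 31521 = -157512/5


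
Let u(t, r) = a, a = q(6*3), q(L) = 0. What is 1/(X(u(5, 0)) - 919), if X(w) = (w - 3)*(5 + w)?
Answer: -1/934 ≈ -0.0010707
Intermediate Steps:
a = 0
u(t, r) = 0
X(w) = (-3 + w)*(5 + w)
1/(X(u(5, 0)) - 919) = 1/((-15 + 0**2 + 2*0) - 919) = 1/((-15 + 0 + 0) - 919) = 1/(-15 - 919) = 1/(-934) = -1/934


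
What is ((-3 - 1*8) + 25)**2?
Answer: 196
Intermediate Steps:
((-3 - 1*8) + 25)**2 = ((-3 - 8) + 25)**2 = (-11 + 25)**2 = 14**2 = 196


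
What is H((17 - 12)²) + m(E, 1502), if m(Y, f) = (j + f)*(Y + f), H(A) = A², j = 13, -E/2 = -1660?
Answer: 7305955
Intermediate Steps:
E = 3320 (E = -2*(-1660) = 3320)
m(Y, f) = (13 + f)*(Y + f)
H((17 - 12)²) + m(E, 1502) = ((17 - 12)²)² + (1502² + 13*3320 + 13*1502 + 3320*1502) = (5²)² + (2256004 + 43160 + 19526 + 4986640) = 25² + 7305330 = 625 + 7305330 = 7305955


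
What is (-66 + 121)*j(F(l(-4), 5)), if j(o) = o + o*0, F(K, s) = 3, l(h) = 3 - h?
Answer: 165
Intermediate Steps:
j(o) = o (j(o) = o + 0 = o)
(-66 + 121)*j(F(l(-4), 5)) = (-66 + 121)*3 = 55*3 = 165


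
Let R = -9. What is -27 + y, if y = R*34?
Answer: -333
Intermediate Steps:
y = -306 (y = -9*34 = -306)
-27 + y = -27 - 306 = -333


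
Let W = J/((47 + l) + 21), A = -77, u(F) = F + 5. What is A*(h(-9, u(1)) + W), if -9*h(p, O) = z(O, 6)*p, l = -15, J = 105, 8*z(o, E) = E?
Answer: -44583/212 ≈ -210.30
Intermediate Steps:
z(o, E) = E/8
u(F) = 5 + F
h(p, O) = -p/12 (h(p, O) = -(1/8)*6*p/9 = -p/12)
W = 105/53 (W = 105/((47 - 15) + 21) = 105/(32 + 21) = 105/53 ≈ 1.9811)
A*(h(-9, u(1)) + W) = -77*(-1/12*(-9) + 105/53) = -77*(3/4 + 105/53) = -77*579/212 = -44583/212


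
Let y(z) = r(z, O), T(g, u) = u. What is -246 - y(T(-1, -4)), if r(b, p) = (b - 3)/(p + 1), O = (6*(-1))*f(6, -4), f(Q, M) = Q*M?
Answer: -35663/145 ≈ -245.95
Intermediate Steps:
f(Q, M) = M*Q
O = 144 (O = (6*(-1))*(-4*6) = -6*(-24) = 144)
r(b, p) = (-3 + b)/(1 + p)
y(z) = -3/145 + z/145 (y(z) = (-3 + z)/(1 + 144) = (-3 + z)/145 = -3/145 + z/145)
-246 - y(T(-1, -4)) = -246 - (-3/145 + (1/145)*(-4)) = -246 - (-3/145 - 4/145) = -246 - 1*(-7/145) = -246 + 7/145 = -35663/145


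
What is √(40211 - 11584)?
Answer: √28627 ≈ 169.20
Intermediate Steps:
√(40211 - 11584) = √28627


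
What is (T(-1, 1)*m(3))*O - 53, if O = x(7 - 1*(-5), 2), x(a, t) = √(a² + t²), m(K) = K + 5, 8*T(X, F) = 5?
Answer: -53 + 10*√37 ≈ 7.8276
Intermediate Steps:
T(X, F) = 5/8 (T(X, F) = (⅛)*5 = 5/8)
m(K) = 5 + K
O = 2*√37 (O = √((7 - 1*(-5))² + 2²) = √((7 + 5)² + 4) = √(12² + 4) = √(144 + 4) = √148 = 2*√37 ≈ 12.166)
(T(-1, 1)*m(3))*O - 53 = (5*(5 + 3)/8)*(2*√37) - 53 = ((5/8)*8)*(2*√37) - 53 = 5*(2*√37) - 53 = 10*√37 - 53 = -53 + 10*√37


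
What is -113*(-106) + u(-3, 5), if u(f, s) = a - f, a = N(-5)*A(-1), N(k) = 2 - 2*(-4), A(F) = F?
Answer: 11971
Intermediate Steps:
N(k) = 10 (N(k) = 2 + 8 = 10)
a = -10 (a = 10*(-1) = -10)
u(f, s) = -10 - f
-113*(-106) + u(-3, 5) = -113*(-106) + (-10 - 1*(-3)) = 11978 + (-10 + 3) = 11978 - 7 = 11971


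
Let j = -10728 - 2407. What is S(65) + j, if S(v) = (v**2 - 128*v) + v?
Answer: -17165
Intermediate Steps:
S(v) = v**2 - 127*v
j = -13135
S(65) + j = 65*(-127 + 65) - 13135 = 65*(-62) - 13135 = -4030 - 13135 = -17165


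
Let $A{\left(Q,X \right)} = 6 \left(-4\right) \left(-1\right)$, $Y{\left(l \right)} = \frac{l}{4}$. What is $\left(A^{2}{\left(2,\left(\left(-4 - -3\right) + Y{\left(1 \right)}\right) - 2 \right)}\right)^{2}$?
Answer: $331776$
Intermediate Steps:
$Y{\left(l \right)} = \frac{l}{4}$ ($Y{\left(l \right)} = l \frac{1}{4} = \frac{l}{4}$)
$A{\left(Q,X \right)} = 24$ ($A{\left(Q,X \right)} = \left(-24\right) \left(-1\right) = 24$)
$\left(A^{2}{\left(2,\left(\left(-4 - -3\right) + Y{\left(1 \right)}\right) - 2 \right)}\right)^{2} = \left(24^{2}\right)^{2} = 576^{2} = 331776$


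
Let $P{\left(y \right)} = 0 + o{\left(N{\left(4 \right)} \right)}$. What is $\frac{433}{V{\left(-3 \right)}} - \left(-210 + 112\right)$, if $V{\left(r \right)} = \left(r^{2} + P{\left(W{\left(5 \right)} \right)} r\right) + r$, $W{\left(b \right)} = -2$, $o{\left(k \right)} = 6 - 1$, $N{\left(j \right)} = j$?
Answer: $\frac{449}{9} \approx 49.889$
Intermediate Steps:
$o{\left(k \right)} = 5$ ($o{\left(k \right)} = 6 - 1 = 5$)
$P{\left(y \right)} = 5$ ($P{\left(y \right)} = 0 + 5 = 5$)
$V{\left(r \right)} = r^{2} + 6 r$ ($V{\left(r \right)} = \left(r^{2} + 5 r\right) + r = r^{2} + 6 r$)
$\frac{433}{V{\left(-3 \right)}} - \left(-210 + 112\right) = \frac{433}{\left(-3\right) \left(6 - 3\right)} - \left(-210 + 112\right) = \frac{433}{\left(-3\right) 3} - -98 = \frac{433}{-9} + 98 = 433 \left(- \frac{1}{9}\right) + 98 = - \frac{433}{9} + 98 = \frac{449}{9}$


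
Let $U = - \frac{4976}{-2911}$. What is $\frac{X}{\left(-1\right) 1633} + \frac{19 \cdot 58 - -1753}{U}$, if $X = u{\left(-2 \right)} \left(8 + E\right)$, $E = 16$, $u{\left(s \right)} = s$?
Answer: $\frac{13571946713}{8125808} \approx 1670.2$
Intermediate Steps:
$U = \frac{4976}{2911}$ ($U = \left(-4976\right) \left(- \frac{1}{2911}\right) = \frac{4976}{2911} \approx 1.7094$)
$X = -48$ ($X = - 2 \left(8 + 16\right) = \left(-2\right) 24 = -48$)
$\frac{X}{\left(-1\right) 1633} + \frac{19 \cdot 58 - -1753}{U} = - \frac{48}{\left(-1\right) 1633} + \frac{19 \cdot 58 - -1753}{\frac{4976}{2911}} = - \frac{48}{-1633} + \left(1102 + 1753\right) \frac{2911}{4976} = \left(-48\right) \left(- \frac{1}{1633}\right) + 2855 \cdot \frac{2911}{4976} = \frac{48}{1633} + \frac{8310905}{4976} = \frac{13571946713}{8125808}$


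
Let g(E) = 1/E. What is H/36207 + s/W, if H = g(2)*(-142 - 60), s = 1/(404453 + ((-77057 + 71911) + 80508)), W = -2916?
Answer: -581535929/208471940460 ≈ -0.0027895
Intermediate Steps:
s = 1/479815 (s = 1/(404453 + (-5146 + 80508)) = 1/(404453 + 75362) = 1/479815 ≈ 2.0841e-6)
H = -101 (H = (-142 - 60)/2 = (1/2)*(-202) = -101)
H/36207 + s/W = -101/36207 + (1/479815)/(-2916) = -101*1/36207 + (1/479815)*(-1/2916) = -101/36207 - 1/1399140540 = -581535929/208471940460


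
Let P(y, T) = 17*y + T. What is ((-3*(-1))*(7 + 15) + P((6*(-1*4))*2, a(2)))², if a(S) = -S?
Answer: 565504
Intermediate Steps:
P(y, T) = T + 17*y
((-3*(-1))*(7 + 15) + P((6*(-1*4))*2, a(2)))² = ((-3*(-1))*(7 + 15) + (-1*2 + 17*((6*(-1*4))*2)))² = (3*22 + (-2 + 17*((6*(-4))*2)))² = (66 + (-2 + 17*(-24*2)))² = (66 + (-2 + 17*(-48)))² = (66 + (-2 - 816))² = (66 - 818)² = (-752)² = 565504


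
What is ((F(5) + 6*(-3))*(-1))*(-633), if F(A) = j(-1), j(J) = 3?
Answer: -9495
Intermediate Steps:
F(A) = 3
((F(5) + 6*(-3))*(-1))*(-633) = ((3 + 6*(-3))*(-1))*(-633) = ((3 - 18)*(-1))*(-633) = -15*(-1)*(-633) = 15*(-633) = -9495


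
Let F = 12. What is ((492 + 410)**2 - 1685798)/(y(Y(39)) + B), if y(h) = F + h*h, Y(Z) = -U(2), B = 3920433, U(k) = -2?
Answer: -872194/3920449 ≈ -0.22247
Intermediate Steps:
Y(Z) = 2 (Y(Z) = -1*(-2) = 2)
y(h) = 12 + h**2 (y(h) = 12 + h*h = 12 + h**2)
((492 + 410)**2 - 1685798)/(y(Y(39)) + B) = ((492 + 410)**2 - 1685798)/((12 + 2**2) + 3920433) = (902**2 - 1685798)/((12 + 4) + 3920433) = (813604 - 1685798)/(16 + 3920433) = -872194/3920449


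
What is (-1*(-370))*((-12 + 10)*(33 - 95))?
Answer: 45880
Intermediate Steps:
(-1*(-370))*((-12 + 10)*(33 - 95)) = 370*(-2*(-62)) = 370*124 = 45880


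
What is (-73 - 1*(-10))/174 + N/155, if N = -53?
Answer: -6329/8990 ≈ -0.70400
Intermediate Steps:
(-73 - 1*(-10))/174 + N/155 = (-73 - 1*(-10))/174 - 53/155 = (-73 + 10)*(1/174) - 53*1/155 = -63*1/174 - 53/155 = -21/58 - 53/155 = -6329/8990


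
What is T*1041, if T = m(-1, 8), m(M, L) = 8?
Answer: 8328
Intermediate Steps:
T = 8
T*1041 = 8*1041 = 8328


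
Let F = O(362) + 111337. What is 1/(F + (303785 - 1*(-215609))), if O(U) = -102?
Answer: 1/630629 ≈ 1.5857e-6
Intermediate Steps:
F = 111235 (F = -102 + 111337 = 111235)
1/(F + (303785 - 1*(-215609))) = 1/(111235 + (303785 - 1*(-215609))) = 1/(111235 + (303785 + 215609)) = 1/(111235 + 519394) = 1/630629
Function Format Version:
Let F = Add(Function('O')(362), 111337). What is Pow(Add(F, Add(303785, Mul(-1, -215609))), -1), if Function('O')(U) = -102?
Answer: Rational(1, 630629) ≈ 1.5857e-6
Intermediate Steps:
F = 111235 (F = Add(-102, 111337) = 111235)
Pow(Add(F, Add(303785, Mul(-1, -215609))), -1) = Pow(Add(111235, Add(303785, Mul(-1, -215609))), -1) = Pow(Add(111235, Add(303785, 215609)), -1) = Pow(Add(111235, 519394), -1) = Pow(630629, -1) = Rational(1, 630629)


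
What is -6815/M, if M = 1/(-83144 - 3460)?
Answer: 590206260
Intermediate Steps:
M = -1/86604 (M = 1/(-86604) = -1/86604 ≈ -1.1547e-5)
-6815/M = -6815/(-1/86604) = -6815*(-86604) = 590206260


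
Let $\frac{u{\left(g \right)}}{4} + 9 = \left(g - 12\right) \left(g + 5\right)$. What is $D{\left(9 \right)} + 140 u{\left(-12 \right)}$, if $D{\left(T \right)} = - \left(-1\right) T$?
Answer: $89049$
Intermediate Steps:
$D{\left(T \right)} = T$
$u{\left(g \right)} = -36 + 4 \left(-12 + g\right) \left(5 + g\right)$ ($u{\left(g \right)} = -36 + 4 \left(g - 12\right) \left(g + 5\right) = -36 + 4 \left(-12 + g\right) \left(5 + g\right)$)
$D{\left(9 \right)} + 140 u{\left(-12 \right)} = 9 + 140 \left(-276 - -336 + 4 \left(-12\right)^{2}\right) = 9 + 140 \left(-276 + 336 + 4 \cdot 144\right) = 9 + 140 \left(-276 + 336 + 576\right) = 9 + 140 \cdot 636 = 9 + 89040 = 89049$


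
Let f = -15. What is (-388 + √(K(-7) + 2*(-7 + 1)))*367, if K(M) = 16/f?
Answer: -142396 + 5138*I*√15/15 ≈ -1.424e+5 + 1326.6*I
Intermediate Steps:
K(M) = -16/15 (K(M) = 16/(-15) = 16*(-1/15) = -16/15)
(-388 + √(K(-7) + 2*(-7 + 1)))*367 = (-388 + √(-16/15 + 2*(-7 + 1)))*367 = (-388 + √(-16/15 + 2*(-6)))*367 = (-388 + √(-16/15 - 12))*367 = (-388 + √(-196/15))*367 = (-388 + 14*I*√15/15)*367 = -142396 + 5138*I*√15/15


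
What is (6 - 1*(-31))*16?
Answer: 592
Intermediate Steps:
(6 - 1*(-31))*16 = (6 + 31)*16 = 37*16 = 592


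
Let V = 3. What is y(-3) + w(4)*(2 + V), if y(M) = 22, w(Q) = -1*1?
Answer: 17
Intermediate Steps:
w(Q) = -1
y(-3) + w(4)*(2 + V) = 22 - (2 + 3) = 22 - 1*5 = 22 - 5 = 17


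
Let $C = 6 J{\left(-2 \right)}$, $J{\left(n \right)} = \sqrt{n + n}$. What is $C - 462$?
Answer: $-462 + 12 i \approx -462.0 + 12.0 i$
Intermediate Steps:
$J{\left(n \right)} = \sqrt{2} \sqrt{n}$ ($J{\left(n \right)} = \sqrt{2 n} = \sqrt{2} \sqrt{n}$)
$C = 12 i$ ($C = 6 \sqrt{2} \sqrt{-2} = 6 \sqrt{2} i \sqrt{2} = 6 \cdot 2 i = 12 i \approx 12.0 i$)
$C - 462 = 12 i - 462 = -462 + 12 i$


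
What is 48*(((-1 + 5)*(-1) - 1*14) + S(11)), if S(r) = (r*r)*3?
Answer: 16560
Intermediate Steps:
S(r) = 3*r² (S(r) = r²*3 = 3*r²)
48*(((-1 + 5)*(-1) - 1*14) + S(11)) = 48*(((-1 + 5)*(-1) - 1*14) + 3*11²) = 48*((4*(-1) - 14) + 3*121) = 48*((-4 - 14) + 363) = 48*(-18 + 363) = 48*345 = 16560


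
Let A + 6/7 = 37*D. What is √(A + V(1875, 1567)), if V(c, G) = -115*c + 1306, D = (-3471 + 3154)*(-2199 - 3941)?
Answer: √3518285267/7 ≈ 8473.6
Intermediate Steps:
D = 1946380 (D = -317*(-6140) = 1946380)
A = 504112414/7 (A = -6/7 + 37*1946380 = -6/7 + 72016060 = 504112414/7 ≈ 7.2016e+7)
V(c, G) = 1306 - 115*c
√(A + V(1875, 1567)) = √(504112414/7 + (1306 - 115*1875)) = √(504112414/7 + (1306 - 215625)) = √(504112414/7 - 214319) = √(502612181/7) = √3518285267/7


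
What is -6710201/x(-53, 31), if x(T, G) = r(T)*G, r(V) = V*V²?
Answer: 6710201/4615187 ≈ 1.4539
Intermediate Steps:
r(V) = V³
x(T, G) = G*T³ (x(T, G) = T³*G = G*T³)
-6710201/x(-53, 31) = -6710201/(31*(-53)³) = -6710201/(31*(-148877)) = -6710201/(-4615187) = -6710201*(-1/4615187) = 6710201/4615187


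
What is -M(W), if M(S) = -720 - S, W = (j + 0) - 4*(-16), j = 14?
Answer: 798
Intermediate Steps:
W = 78 (W = (14 + 0) - 4*(-16) = 14 + 64 = 78)
-M(W) = -(-720 - 1*78) = -(-720 - 78) = -1*(-798) = 798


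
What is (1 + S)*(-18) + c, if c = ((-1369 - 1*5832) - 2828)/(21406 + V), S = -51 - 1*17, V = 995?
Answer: 9001859/7467 ≈ 1205.6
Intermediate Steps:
S = -68 (S = -51 - 17 = -68)
c = -3343/7467 (c = ((-1369 - 1*5832) - 2828)/(21406 + 995) = ((-1369 - 5832) - 2828)/22401 = (-7201 - 2828)*(1/22401) = -10029*1/22401 = -3343/7467 ≈ -0.44770)
(1 + S)*(-18) + c = (1 - 68)*(-18) - 3343/7467 = -67*(-18) - 3343/7467 = 1206 - 3343/7467 = 9001859/7467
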